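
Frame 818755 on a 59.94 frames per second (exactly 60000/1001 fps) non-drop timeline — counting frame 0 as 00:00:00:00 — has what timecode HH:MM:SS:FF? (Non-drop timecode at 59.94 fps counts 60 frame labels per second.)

03:47:25:55

818755 ÷ 60 = 13645 full seconds, remainder 55 frames.
13645 s = 3 h 47 min 25 s.
Timecode: 03:47:25:55.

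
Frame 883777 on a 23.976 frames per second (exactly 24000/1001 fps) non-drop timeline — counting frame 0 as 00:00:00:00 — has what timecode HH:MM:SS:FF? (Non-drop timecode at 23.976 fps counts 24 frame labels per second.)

10:13:44:01

883777 ÷ 24 = 36824 full seconds, remainder 1 frame.
36824 s = 10 h 13 min 44 s.
Timecode: 10:13:44:01.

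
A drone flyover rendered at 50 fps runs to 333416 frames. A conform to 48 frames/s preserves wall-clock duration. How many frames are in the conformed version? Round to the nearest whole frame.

Frames at target rate = 333416 × (48) / (50) = 8001984/25 ≈ 320079.360.
Nearest whole frame: 320079.

320079 frames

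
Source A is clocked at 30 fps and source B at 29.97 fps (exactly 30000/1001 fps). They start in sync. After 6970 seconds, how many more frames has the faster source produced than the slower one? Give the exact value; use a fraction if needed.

209100/1001 frames

A emits 30 × 6970 = 209100 frames; B emits 30000/1001 × 6970 = 209100000/1001.
Difference = 209100/1001 frames (≈ 208.8911); B is behind A.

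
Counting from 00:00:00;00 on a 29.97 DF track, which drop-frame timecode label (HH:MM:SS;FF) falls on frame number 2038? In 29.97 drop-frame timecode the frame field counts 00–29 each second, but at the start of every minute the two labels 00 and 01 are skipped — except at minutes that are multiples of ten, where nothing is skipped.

00:01:08;00

Each 10-minute DF block holds 10 × 60 × 30 − 9 × 2 = 17982 frames. 2038 ÷ 17982 → 0 full blocks, remainder 2038.
Within the partial block the first minute is 1800 frames and each further minute 1798, so 1 further minute boundary passed. Total skipped labels = 18 × 0 + 2 × 1 = 2.
Non-drop label index = 2038 + 2 = 2040; at 30 labels/s that is 00:01:08:00, i.e. DF 00:01:08;00.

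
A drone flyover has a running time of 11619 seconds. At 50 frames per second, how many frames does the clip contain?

580950 frames

Frames = 11619 × 50 = 580950.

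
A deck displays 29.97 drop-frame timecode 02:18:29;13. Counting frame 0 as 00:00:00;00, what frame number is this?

As if non-drop at 30 labels/s: (2 × 3600 + 18 × 60 + 29) × 30 + 13 = 249283.
Minute boundaries passed: 138; those not divisible by 10: 138 − 13 = 125; dropped labels = 2 × 125 = 250.
Actual frame index = 249283 − 250 = 249033.

249033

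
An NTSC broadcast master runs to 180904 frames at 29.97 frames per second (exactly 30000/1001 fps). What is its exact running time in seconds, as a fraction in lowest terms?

22635613/3750 seconds

Running time = 180904 ÷ (30000/1001) = 180904 × 1001/30000 = 22635613/3750 s.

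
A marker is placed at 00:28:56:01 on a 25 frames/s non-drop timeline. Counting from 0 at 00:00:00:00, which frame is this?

frame 43401

Total seconds to the label: (0 × 3600 + 28 × 60 + 56) = 1736.
Frame index = 1736 × 25 + 1 = 43401.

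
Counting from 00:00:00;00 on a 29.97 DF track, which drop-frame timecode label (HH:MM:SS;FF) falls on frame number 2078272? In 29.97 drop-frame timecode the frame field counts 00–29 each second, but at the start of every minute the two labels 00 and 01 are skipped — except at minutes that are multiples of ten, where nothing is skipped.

19:15:45;02

Ten DF minutes hold 17982 frames, so frame 2078272 lies in block 115 (frames 2067930–2085911) with 10342 frames into that block.
The block's first minute is 1800 frames and the rest 1798 each; 10342 frames reaches minute 5, so 115 × 18 + 5 × 2 = 2080 labels have been skipped so far.
Adding those back, label number 2078272 + 2080 = 2080352 at 30 labels/s is 69345 s + 2 f = 19 h 15 min 45 s frame 2, i.e. 19:15:45;02.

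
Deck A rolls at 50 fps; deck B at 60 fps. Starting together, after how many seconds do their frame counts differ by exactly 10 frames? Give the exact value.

The gap grows by |60 − 50| = 10 frames per second.
Time for a 10-frame gap: 10 ÷ (10) = 1 s.

1 seconds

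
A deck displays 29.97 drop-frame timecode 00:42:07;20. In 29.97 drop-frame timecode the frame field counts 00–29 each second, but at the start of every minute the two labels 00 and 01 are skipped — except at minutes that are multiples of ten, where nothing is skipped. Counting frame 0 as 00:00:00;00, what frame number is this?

As if non-drop at 30 labels/s: (0 × 3600 + 42 × 60 + 7) × 30 + 20 = 75830.
Minute boundaries passed: 42; those not divisible by 10: 42 − 4 = 38; dropped labels = 2 × 38 = 76.
Actual frame index = 75830 − 76 = 75754.

75754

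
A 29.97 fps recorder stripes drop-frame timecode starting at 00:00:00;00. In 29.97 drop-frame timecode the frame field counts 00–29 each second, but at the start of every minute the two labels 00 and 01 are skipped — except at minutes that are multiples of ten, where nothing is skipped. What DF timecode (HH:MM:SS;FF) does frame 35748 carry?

00:19:52;24

Ten DF minutes hold 17982 frames, so frame 35748 lies in block 1 (frames 17982–35963) with 17766 frames into that block.
The block's first minute is 1800 frames and the rest 1798 each; 17766 frames reaches minute 9, so 1 × 18 + 9 × 2 = 36 labels have been skipped so far.
Adding those back, label number 35748 + 36 = 35784 at 30 labels/s is 1192 s + 24 f = 0 h 19 min 52 s frame 24, i.e. 00:19:52;24.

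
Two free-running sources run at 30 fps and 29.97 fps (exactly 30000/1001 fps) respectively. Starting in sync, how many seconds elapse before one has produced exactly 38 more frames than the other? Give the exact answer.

19019/15 seconds

The gap grows by |30000/1001 − 30| = 30/1001 frames per second.
Time for a 38-frame gap: 38 ÷ (30/1001) = 19019/15 s.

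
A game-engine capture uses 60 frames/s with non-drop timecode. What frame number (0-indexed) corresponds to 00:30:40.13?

110413

Total seconds to the label: (0 × 3600 + 30 × 60 + 40) = 1840.
Frame index = 1840 × 60 + 13 = 110413.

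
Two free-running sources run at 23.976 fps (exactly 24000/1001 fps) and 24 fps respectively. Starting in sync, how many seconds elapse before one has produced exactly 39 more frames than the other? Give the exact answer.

1626.625 seconds

The gap grows by |24 − 24000/1001| = 24/1001 frames per second.
Time for a 39-frame gap: 39 ÷ (24/1001) = 1626.625 s.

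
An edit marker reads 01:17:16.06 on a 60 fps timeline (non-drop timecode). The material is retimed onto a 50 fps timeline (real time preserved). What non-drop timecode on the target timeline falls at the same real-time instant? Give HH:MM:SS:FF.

Source frame index: (1×3600 + 17×60 + 16) × 60 + 6 = 278166.
Real time: 278166 / (60) = 46361/10 s.
Target frame: (46361/10) × (50) = 231805.
At 50 labels/s: frame 231805 → 01:17:16:05.

01:17:16:05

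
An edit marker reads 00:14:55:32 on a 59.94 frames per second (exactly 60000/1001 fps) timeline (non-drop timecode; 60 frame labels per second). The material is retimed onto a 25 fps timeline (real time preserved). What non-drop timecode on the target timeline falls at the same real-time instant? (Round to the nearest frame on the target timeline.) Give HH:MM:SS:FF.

00:14:56:11

Source frame index: (0×3600 + 14×60 + 55) × 60 + 32 = 53732.
Real time: 53732 / (60000/1001) = 13446433/15000 s.
Target frame: (13446433/15000) × (25) = 13446433/600 ≈ 22410.722 → 22411.
At 25 labels/s: frame 22411 → 00:14:56:11.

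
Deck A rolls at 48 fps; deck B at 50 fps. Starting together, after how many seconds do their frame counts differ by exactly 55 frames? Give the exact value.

27.5 seconds

The gap grows by |50 − 48| = 2 frames per second.
Time for a 55-frame gap: 55 ÷ (2) = 27.5 s.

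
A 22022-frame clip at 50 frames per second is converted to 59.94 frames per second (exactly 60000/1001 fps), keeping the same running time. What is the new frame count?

26400 frames

Target frames = source frames × (target rate / source rate) = 22022 × (60000/1001)/(50) = 22022 × 1200/1001 = 26400.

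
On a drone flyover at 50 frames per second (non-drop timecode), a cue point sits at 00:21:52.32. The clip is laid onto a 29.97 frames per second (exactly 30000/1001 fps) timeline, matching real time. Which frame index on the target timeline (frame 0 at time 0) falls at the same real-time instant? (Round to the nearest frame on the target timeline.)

Source frame index: (0×3600 + 21×60 + 52) × 50 + 32 = 65632.
Real time: 65632 / (50) = 32816/25 s.
Target frame: (32816/25) × (30000/1001) = 5625600/143 ≈ 39339.860 → 39340.

frame 39340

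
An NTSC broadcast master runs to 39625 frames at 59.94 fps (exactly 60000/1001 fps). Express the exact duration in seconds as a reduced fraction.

Running time = 39625 ÷ (60000/1001) = 39625 × 1001/60000 = 317317/480 s.

317317/480 seconds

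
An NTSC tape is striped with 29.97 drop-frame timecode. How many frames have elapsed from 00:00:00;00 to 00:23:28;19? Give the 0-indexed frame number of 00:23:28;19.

As if non-drop at 30 labels/s: (0 × 3600 + 23 × 60 + 28) × 30 + 19 = 42259.
Minute boundaries passed: 23; those not divisible by 10: 23 − 2 = 21; dropped labels = 2 × 21 = 42.
Actual frame index = 42259 − 42 = 42217.

42217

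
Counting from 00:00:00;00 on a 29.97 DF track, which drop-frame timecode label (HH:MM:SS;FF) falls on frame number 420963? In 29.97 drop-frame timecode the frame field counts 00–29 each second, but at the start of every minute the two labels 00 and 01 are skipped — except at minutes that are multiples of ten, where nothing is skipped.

Each 10-minute DF block holds 10 × 60 × 30 − 9 × 2 = 17982 frames. 420963 ÷ 17982 → 23 full blocks, remainder 7377.
Within the partial block the first minute is 1800 frames and each further minute 1798, so 4 further minute boundaries passed. Total skipped labels = 18 × 23 + 2 × 4 = 422.
Non-drop label index = 420963 + 422 = 421385; at 30 labels/s that is 03:54:06:05, i.e. DF 03:54:06;05.

03:54:06;05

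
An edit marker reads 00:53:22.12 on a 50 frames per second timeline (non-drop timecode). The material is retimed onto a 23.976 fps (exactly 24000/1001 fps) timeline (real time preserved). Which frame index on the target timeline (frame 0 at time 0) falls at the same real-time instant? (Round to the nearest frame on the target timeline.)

Source frame index: (0×3600 + 53×60 + 22) × 50 + 12 = 160112.
Real time: 160112 / (50) = 80056/25 s.
Target frame: (80056/25) × (24000/1001) = 76853760/1001 ≈ 76776.983 → 76777.

frame 76777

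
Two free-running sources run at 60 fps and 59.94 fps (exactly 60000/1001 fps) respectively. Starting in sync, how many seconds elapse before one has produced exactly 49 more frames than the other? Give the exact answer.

The gap grows by |60000/1001 − 60| = 60/1001 frames per second.
Time for a 49-frame gap: 49 ÷ (60/1001) = 49049/60 s.

49049/60 seconds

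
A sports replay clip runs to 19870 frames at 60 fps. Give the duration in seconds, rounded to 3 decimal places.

Running time = 19870 × 1/60 = 1987/6 s ≈ 331.167 s.

331.167 seconds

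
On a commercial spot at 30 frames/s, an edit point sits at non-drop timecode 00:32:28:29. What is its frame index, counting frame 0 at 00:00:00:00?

58469

Total seconds to the label: (0 × 3600 + 32 × 60 + 28) = 1948.
Frame index = 1948 × 30 + 29 = 58469.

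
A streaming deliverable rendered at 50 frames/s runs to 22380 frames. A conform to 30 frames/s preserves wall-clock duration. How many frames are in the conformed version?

Target frames = source frames × (target rate / source rate) = 22380 × (30)/(50) = 22380 × 3/5 = 13428.

13428 frames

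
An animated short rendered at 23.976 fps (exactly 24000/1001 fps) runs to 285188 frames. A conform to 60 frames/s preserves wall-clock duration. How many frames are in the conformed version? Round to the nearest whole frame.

713683 frames

Frames at target rate = 285188 × (60) / (24000/1001) = 71368297/100 ≈ 713682.970.
Nearest whole frame: 713683.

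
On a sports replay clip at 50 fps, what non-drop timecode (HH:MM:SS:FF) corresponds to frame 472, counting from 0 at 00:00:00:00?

472 ÷ 50 = 9 full seconds, remainder 22 frames.
9 s = 0 h 0 min 9 s.
Timecode: 00:00:09:22.

00:00:09:22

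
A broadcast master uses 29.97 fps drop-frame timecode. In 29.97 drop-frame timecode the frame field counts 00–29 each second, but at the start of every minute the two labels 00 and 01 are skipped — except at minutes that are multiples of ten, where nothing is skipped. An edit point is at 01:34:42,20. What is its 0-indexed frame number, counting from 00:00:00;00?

Complete 10-minute blocks: 9, each 17982 frames → 161838.
Remaining 4 whole minutes in the current block: 1800 + 3 × 1798 = 7194 frames.
Within the current minute: 42 × 30 + 20 − 2 = 1278 (labels ;00/;01 skipped at this minute). Total = 161838 + 7194 + 1278 = 170310.

170310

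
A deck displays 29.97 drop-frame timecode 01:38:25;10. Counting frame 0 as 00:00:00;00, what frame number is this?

As if non-drop at 30 labels/s: (1 × 3600 + 38 × 60 + 25) × 30 + 10 = 177160.
Minute boundaries passed: 98; those not divisible by 10: 98 − 9 = 89; dropped labels = 2 × 89 = 178.
Actual frame index = 177160 − 178 = 176982.

176982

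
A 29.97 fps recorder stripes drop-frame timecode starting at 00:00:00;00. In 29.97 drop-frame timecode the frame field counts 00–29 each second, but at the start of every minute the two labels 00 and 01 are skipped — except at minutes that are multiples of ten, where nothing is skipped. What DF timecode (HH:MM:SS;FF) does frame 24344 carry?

Each 10-minute DF block holds 10 × 60 × 30 − 9 × 2 = 17982 frames. 24344 ÷ 17982 → 1 full block, remainder 6362.
Within the partial block the first minute is 1800 frames and each further minute 1798, so 3 further minute boundaries passed. Total skipped labels = 18 × 1 + 2 × 3 = 24.
Non-drop label index = 24344 + 24 = 24368; at 30 labels/s that is 00:13:32:08, i.e. DF 00:13:32;08.

00:13:32;08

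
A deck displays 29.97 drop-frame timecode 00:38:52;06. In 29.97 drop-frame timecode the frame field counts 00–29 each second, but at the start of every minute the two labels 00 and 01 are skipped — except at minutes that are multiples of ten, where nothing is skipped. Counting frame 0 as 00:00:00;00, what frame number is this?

As if non-drop at 30 labels/s: (0 × 3600 + 38 × 60 + 52) × 30 + 6 = 69966.
Minute boundaries passed: 38; those not divisible by 10: 38 − 3 = 35; dropped labels = 2 × 35 = 70.
Actual frame index = 69966 − 70 = 69896.

69896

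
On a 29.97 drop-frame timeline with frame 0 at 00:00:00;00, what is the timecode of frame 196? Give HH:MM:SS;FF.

00:00:06;16

Each 10-minute DF block holds 10 × 60 × 30 − 9 × 2 = 17982 frames. 196 ÷ 17982 → 0 full blocks, remainder 196.
Within the partial block the first minute is 1800 frames and each further minute 1798, so 0 further minute boundaries passed. Total skipped labels = 18 × 0 + 2 × 0 = 0.
Non-drop label index = 196 + 0 = 196; at 30 labels/s that is 00:00:06:16, i.e. DF 00:00:06;16.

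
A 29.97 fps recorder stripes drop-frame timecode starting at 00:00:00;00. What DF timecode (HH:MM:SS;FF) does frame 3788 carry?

Ten DF minutes hold 17982 frames, so frame 3788 lies in block 0 (frames 0–17981) with 3788 frames into that block.
The block's first minute is 1800 frames and the rest 1798 each; 3788 frames reaches minute 2, so 0 × 18 + 2 × 2 = 4 labels have been skipped so far.
Adding those back, label number 3788 + 4 = 3792 at 30 labels/s is 126 s + 12 f = 0 h 2 min 6 s frame 12, i.e. 00:02:06;12.

00:02:06;12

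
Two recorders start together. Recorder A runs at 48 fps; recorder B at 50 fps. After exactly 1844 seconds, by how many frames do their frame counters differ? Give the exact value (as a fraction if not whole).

3688 frames

A emits 48 × 1844 = 88512 frames; B emits 50 × 1844 = 92200.
Difference = 3688 frames; B is ahead of A.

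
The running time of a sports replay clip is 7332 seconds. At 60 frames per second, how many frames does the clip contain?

Frames = 7332 × 60 = 439920.

439920 frames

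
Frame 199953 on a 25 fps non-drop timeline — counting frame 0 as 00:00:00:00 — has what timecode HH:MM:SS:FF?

02:13:18:03

199953 ÷ 25 = 7998 full seconds, remainder 3 frames.
7998 s = 2 h 13 min 18 s.
Timecode: 02:13:18:03.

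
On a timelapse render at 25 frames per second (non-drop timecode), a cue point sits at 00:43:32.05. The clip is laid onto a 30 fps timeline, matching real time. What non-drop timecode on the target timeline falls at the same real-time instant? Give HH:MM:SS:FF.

Source frame index: (0×3600 + 43×60 + 32) × 25 + 5 = 65305.
Real time: 65305 / (25) = 13061/5 s.
Target frame: (13061/5) × (30) = 78366.
At 30 labels/s: frame 78366 → 00:43:32:06.

00:43:32:06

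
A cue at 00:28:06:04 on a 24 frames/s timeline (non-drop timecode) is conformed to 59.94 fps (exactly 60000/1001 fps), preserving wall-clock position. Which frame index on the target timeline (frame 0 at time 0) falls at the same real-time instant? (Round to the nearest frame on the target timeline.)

Source frame index: (0×3600 + 28×60 + 6) × 24 + 4 = 40468.
Real time: 40468 / (24) = 10117/6 s.
Target frame: (10117/6) × (60000/1001) = 101170000/1001 ≈ 101068.931 → 101069.

frame 101069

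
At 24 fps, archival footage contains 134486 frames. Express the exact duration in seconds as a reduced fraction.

Running time = 134486 ÷ (24) = 134486 × 1/24 = 67243/12 s.

67243/12 seconds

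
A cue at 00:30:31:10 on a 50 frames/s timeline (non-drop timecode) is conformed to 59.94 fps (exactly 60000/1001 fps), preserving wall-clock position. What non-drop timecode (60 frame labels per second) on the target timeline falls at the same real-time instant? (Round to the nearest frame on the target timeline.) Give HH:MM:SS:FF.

00:30:29:22

Source frame index: (0×3600 + 30×60 + 31) × 50 + 10 = 91560.
Real time: 91560 / (50) = 9156/5 s.
Target frame: (9156/5) × (60000/1001) = 15696000/143 ≈ 109762.238 → 109762.
At 60 labels/s: frame 109762 → 00:30:29:22.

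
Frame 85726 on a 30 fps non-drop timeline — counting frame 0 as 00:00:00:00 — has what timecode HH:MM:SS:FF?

85726 ÷ 30 = 2857 full seconds, remainder 16 frames.
2857 s = 0 h 47 min 37 s.
Timecode: 00:47:37:16.

00:47:37:16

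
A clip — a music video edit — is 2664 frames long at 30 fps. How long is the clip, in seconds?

Running time = 2664 / (30) = 88.8 s.

88.8 seconds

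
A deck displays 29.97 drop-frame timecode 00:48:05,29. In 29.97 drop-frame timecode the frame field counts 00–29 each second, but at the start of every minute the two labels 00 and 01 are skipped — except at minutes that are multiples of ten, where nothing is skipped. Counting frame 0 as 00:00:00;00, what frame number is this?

As if non-drop at 30 labels/s: (0 × 3600 + 48 × 60 + 5) × 30 + 29 = 86579.
Minute boundaries passed: 48; those not divisible by 10: 48 − 4 = 44; dropped labels = 2 × 44 = 88.
Actual frame index = 86579 − 88 = 86491.

86491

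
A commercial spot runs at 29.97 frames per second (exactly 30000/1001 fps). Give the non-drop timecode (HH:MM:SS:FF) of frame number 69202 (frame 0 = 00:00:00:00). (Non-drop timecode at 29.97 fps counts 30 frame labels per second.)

69202 ÷ 30 = 2306 full seconds, remainder 22 frames.
2306 s = 0 h 38 min 26 s.
Timecode: 00:38:26:22.

00:38:26:22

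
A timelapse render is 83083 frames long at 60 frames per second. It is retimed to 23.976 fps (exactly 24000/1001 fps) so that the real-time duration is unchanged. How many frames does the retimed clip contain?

33200 frames

Target frames = source frames × (target rate / source rate) = 83083 × (24000/1001)/(60) = 83083 × 400/1001 = 33200.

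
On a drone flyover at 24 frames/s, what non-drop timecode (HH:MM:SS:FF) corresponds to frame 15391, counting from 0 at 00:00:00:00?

15391 ÷ 24 = 641 full seconds, remainder 7 frames.
641 s = 0 h 10 min 41 s.
Timecode: 00:10:41:07.

00:10:41:07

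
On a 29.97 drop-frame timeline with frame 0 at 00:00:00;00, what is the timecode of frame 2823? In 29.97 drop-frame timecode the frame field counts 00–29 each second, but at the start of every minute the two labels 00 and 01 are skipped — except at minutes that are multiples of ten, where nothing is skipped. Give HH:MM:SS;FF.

00:01:34;05

Ten DF minutes hold 17982 frames, so frame 2823 lies in block 0 (frames 0–17981) with 2823 frames into that block.
The block's first minute is 1800 frames and the rest 1798 each; 2823 frames reaches minute 1, so 0 × 18 + 1 × 2 = 2 labels have been skipped so far.
Adding those back, label number 2823 + 2 = 2825 at 30 labels/s is 94 s + 5 f = 0 h 1 min 34 s frame 5, i.e. 00:01:34;05.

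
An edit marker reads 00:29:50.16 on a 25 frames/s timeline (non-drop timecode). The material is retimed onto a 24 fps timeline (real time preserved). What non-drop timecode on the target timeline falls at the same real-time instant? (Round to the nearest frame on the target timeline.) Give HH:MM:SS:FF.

00:29:50:15

Source frame index: (0×3600 + 29×60 + 50) × 25 + 16 = 44766.
Real time: 44766 / (25) = 44766/25 s.
Target frame: (44766/25) × (24) = 1074384/25 ≈ 42975.360 → 42975.
At 24 labels/s: frame 42975 → 00:29:50:15.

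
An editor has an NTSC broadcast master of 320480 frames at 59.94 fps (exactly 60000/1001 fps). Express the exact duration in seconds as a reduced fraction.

Running time = 320480 ÷ (60000/1001) = 320480 × 1001/60000 = 2005003/375 s.

2005003/375 seconds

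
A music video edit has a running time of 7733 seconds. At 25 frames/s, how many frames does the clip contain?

193325 frames

Frames = 7733 × 25 = 193325.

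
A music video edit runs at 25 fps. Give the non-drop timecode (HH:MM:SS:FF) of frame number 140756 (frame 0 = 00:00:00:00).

01:33:50:06

140756 ÷ 25 = 5630 full seconds, remainder 6 frames.
5630 s = 1 h 33 min 50 s.
Timecode: 01:33:50:06.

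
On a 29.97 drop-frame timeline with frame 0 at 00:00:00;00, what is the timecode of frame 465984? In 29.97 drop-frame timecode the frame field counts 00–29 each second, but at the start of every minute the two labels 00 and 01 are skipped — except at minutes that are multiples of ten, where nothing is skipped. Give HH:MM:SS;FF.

Each 10-minute DF block holds 10 × 60 × 30 − 9 × 2 = 17982 frames. 465984 ÷ 17982 → 25 full blocks, remainder 16434.
Within the partial block the first minute is 1800 frames and each further minute 1798, so 9 further minute boundaries passed. Total skipped labels = 18 × 25 + 2 × 9 = 468.
Non-drop label index = 465984 + 468 = 466452; at 30 labels/s that is 04:19:08:12, i.e. DF 04:19:08;12.

04:19:08;12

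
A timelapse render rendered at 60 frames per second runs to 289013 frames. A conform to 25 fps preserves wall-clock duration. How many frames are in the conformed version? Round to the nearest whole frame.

Frames at target rate = 289013 × (25) / (60) = 1445065/12 ≈ 120422.083.
Nearest whole frame: 120422.

120422 frames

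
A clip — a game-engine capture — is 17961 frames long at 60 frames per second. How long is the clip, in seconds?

299.35 seconds

Running time = 17961 / (60) = 299.35 s.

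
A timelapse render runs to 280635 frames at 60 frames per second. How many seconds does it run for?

4677.25 seconds

Running time = 280635 / (60) = 4677.25 s.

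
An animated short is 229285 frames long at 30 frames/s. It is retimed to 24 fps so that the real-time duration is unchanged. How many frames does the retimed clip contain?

Target frames = source frames × (target rate / source rate) = 229285 × (24)/(30) = 229285 × 4/5 = 183428.

183428 frames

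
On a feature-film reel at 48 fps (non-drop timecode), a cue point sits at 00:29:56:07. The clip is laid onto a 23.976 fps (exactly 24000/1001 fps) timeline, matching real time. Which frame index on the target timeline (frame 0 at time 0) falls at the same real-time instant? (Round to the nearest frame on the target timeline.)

Source frame index: (0×3600 + 29×60 + 56) × 48 + 7 = 86215.
Real time: 86215 / (48) = 86215/48 s.
Target frame: (86215/48) × (24000/1001) = 43107500/1001 ≈ 43064.436 → 43064.

frame 43064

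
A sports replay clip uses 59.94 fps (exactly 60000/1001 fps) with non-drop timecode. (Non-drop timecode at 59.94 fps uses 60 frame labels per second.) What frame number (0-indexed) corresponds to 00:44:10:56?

Total seconds to the label: (0 × 3600 + 44 × 60 + 10) = 2650.
Frame index = 2650 × 60 + 56 = 159056.

159056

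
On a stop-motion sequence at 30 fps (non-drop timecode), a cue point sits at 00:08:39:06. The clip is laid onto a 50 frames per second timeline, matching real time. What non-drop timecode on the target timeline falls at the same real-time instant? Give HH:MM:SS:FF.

00:08:39:10

Source frame index: (0×3600 + 8×60 + 39) × 30 + 6 = 15576.
Real time: 15576 / (30) = 2596/5 s.
Target frame: (2596/5) × (50) = 25960.
At 50 labels/s: frame 25960 → 00:08:39:10.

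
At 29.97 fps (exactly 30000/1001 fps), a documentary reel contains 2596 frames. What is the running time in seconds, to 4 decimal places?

Running time = 2596 × 1001/30000 = 649649/7500 s ≈ 86.6199 s.

86.6199 seconds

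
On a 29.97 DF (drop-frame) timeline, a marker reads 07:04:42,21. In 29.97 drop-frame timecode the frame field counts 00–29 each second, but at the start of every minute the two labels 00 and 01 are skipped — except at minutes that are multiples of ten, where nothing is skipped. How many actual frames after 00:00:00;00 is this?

763717

Complete 10-minute blocks: 42, each 17982 frames → 755244.
Remaining 4 whole minutes in the current block: 1800 + 3 × 1798 = 7194 frames.
Within the current minute: 42 × 30 + 21 − 2 = 1279 (labels ;00/;01 skipped at this minute). Total = 755244 + 7194 + 1279 = 763717.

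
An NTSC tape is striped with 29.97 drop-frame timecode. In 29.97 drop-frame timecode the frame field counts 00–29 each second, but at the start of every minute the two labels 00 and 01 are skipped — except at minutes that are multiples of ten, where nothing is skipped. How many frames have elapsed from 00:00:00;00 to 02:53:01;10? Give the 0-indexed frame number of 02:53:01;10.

311128

Complete 10-minute blocks: 17, each 17982 frames → 305694.
Remaining 3 whole minutes in the current block: 1800 + 2 × 1798 = 5396 frames.
Within the current minute: 1 × 30 + 10 − 2 = 38 (labels ;00/;01 skipped at this minute). Total = 305694 + 5396 + 38 = 311128.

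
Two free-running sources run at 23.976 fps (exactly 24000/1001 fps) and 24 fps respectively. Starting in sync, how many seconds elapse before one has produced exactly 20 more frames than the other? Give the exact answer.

The gap grows by |24 − 24000/1001| = 24/1001 frames per second.
Time for a 20-frame gap: 20 ÷ (24/1001) = 5005/6 s.

5005/6 seconds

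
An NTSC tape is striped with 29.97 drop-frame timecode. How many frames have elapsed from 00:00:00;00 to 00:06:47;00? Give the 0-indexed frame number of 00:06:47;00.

As if non-drop at 30 labels/s: (0 × 3600 + 6 × 60 + 47) × 30 + 0 = 12210.
Minute boundaries passed: 6; those not divisible by 10: 6 − 0 = 6; dropped labels = 2 × 6 = 12.
Actual frame index = 12210 − 12 = 12198.

12198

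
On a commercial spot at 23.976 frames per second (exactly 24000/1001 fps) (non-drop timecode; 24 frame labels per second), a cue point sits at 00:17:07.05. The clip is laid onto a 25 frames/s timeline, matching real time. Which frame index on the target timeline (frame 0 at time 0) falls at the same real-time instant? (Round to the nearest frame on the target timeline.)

frame 25706

Source frame index: (0×3600 + 17×60 + 7) × 24 + 5 = 24653.
Real time: 24653 / (24000/1001) = 24677653/24000 s.
Target frame: (24677653/24000) × (25) = 24677653/960 ≈ 25705.889 → 25706.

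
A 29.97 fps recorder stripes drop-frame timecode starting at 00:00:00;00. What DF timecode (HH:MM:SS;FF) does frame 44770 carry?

00:24:53;24

Each 10-minute DF block holds 10 × 60 × 30 − 9 × 2 = 17982 frames. 44770 ÷ 17982 → 2 full blocks, remainder 8806.
Within the partial block the first minute is 1800 frames and each further minute 1798, so 4 further minute boundaries passed. Total skipped labels = 18 × 2 + 2 × 4 = 44.
Non-drop label index = 44770 + 44 = 44814; at 30 labels/s that is 00:24:53:24, i.e. DF 00:24:53;24.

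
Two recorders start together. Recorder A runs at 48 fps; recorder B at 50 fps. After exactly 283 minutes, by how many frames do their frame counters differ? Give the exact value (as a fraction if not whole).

283 min = 16980 s.
A emits 48 × 16980 = 815040 frames; B emits 50 × 16980 = 849000.
Difference = 33960 frames; B is ahead of A.

33960 frames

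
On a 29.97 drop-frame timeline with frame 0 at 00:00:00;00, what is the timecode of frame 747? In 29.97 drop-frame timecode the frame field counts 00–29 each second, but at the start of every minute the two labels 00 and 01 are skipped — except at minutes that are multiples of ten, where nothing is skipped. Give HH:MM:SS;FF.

Each 10-minute DF block holds 10 × 60 × 30 − 9 × 2 = 17982 frames. 747 ÷ 17982 → 0 full blocks, remainder 747.
Within the partial block the first minute is 1800 frames and each further minute 1798, so 0 further minute boundaries passed. Total skipped labels = 18 × 0 + 2 × 0 = 0.
Non-drop label index = 747 + 0 = 747; at 30 labels/s that is 00:00:24:27, i.e. DF 00:00:24;27.

00:00:24;27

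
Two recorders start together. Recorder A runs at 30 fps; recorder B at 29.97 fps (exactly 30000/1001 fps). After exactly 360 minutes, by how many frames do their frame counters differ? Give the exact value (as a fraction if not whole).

648000/1001 frames

360 min = 21600 s.
A emits 30 × 21600 = 648000 frames; B emits 30000/1001 × 21600 = 648000000/1001.
Difference = 648000/1001 frames (≈ 647.3526); B is behind A.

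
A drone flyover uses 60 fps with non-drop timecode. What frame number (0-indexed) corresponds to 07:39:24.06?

frame 1653846

Total seconds to the label: (7 × 3600 + 39 × 60 + 24) = 27564.
Frame index = 27564 × 60 + 6 = 1653846.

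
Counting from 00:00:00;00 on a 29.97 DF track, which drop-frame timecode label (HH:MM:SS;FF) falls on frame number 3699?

Each 10-minute DF block holds 10 × 60 × 30 − 9 × 2 = 17982 frames. 3699 ÷ 17982 → 0 full blocks, remainder 3699.
Within the partial block the first minute is 1800 frames and each further minute 1798, so 2 further minute boundaries passed. Total skipped labels = 18 × 0 + 2 × 2 = 4.
Non-drop label index = 3699 + 4 = 3703; at 30 labels/s that is 00:02:03:13, i.e. DF 00:02:03;13.

00:02:03;13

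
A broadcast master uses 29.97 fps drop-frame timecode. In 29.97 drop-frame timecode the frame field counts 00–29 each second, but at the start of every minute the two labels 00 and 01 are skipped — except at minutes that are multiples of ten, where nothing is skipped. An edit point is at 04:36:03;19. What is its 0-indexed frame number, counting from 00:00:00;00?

496411

Complete 10-minute blocks: 27, each 17982 frames → 485514.
Remaining 6 whole minutes in the current block: 1800 + 5 × 1798 = 10790 frames.
Within the current minute: 3 × 30 + 19 − 2 = 107 (labels ;00/;01 skipped at this minute). Total = 485514 + 10790 + 107 = 496411.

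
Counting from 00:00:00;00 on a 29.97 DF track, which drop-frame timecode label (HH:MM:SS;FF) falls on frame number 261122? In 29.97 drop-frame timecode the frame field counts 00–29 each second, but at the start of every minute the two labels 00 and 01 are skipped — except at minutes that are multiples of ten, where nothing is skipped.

Each 10-minute DF block holds 10 × 60 × 30 − 9 × 2 = 17982 frames. 261122 ÷ 17982 → 14 full blocks, remainder 9374.
Within the partial block the first minute is 1800 frames and each further minute 1798, so 5 further minute boundaries passed. Total skipped labels = 18 × 14 + 2 × 5 = 262.
Non-drop label index = 261122 + 262 = 261384; at 30 labels/s that is 02:25:12:24, i.e. DF 02:25:12;24.

02:25:12;24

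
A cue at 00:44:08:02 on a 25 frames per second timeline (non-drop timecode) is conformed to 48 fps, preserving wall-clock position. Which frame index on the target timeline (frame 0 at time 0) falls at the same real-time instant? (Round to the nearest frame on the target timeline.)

Source frame index: (0×3600 + 44×60 + 8) × 25 + 2 = 66202.
Real time: 66202 / (25) = 66202/25 s.
Target frame: (66202/25) × (48) = 3177696/25 ≈ 127107.840 → 127108.

frame 127108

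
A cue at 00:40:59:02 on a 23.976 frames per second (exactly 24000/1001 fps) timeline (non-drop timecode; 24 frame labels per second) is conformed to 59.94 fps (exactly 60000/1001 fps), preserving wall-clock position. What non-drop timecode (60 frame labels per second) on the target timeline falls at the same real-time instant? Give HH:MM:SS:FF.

00:40:59:05

Source frame index: (0×3600 + 40×60 + 59) × 24 + 2 = 59018.
Real time: 59018 / (24000/1001) = 29538509/12000 s.
Target frame: (29538509/12000) × (60000/1001) = 147545.
At 60 labels/s: frame 147545 → 00:40:59:05.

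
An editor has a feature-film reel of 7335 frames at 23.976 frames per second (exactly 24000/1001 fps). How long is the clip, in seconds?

Running time = 7335 / (24000/1001) = 305.930625 s.

305.930625 seconds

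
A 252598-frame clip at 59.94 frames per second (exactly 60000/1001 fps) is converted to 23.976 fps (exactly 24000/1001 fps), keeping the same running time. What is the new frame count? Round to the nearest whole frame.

101039 frames

Frames at target rate = 252598 × (24000/1001) / (60000/1001) = 505196/5 ≈ 101039.200.
Nearest whole frame: 101039.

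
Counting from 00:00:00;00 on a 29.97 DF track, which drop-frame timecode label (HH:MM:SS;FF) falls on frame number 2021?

Each 10-minute DF block holds 10 × 60 × 30 − 9 × 2 = 17982 frames. 2021 ÷ 17982 → 0 full blocks, remainder 2021.
Within the partial block the first minute is 1800 frames and each further minute 1798, so 1 further minute boundary passed. Total skipped labels = 18 × 0 + 2 × 1 = 2.
Non-drop label index = 2021 + 2 = 2023; at 30 labels/s that is 00:01:07:13, i.e. DF 00:01:07;13.

00:01:07;13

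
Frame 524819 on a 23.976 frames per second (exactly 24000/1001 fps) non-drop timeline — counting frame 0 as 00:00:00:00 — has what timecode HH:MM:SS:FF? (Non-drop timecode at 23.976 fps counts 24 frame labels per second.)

524819 ÷ 24 = 21867 full seconds, remainder 11 frames.
21867 s = 6 h 4 min 27 s.
Timecode: 06:04:27:11.

06:04:27:11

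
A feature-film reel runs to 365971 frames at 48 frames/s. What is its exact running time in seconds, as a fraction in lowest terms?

Running time = 365971 ÷ (48) = 365971 × 1/48 = 365971/48 s.

365971/48 seconds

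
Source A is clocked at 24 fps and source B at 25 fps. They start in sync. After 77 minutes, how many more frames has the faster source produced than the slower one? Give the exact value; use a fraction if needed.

77 min = 4620 s.
A emits 24 × 4620 = 110880 frames; B emits 25 × 4620 = 115500.
Difference = 4620 frames; B is ahead of A.

4620 frames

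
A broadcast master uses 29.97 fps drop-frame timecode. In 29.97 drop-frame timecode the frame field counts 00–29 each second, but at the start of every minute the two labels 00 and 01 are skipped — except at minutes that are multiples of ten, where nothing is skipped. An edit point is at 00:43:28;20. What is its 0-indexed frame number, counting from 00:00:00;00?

Complete 10-minute blocks: 4, each 17982 frames → 71928.
Remaining 3 whole minutes in the current block: 1800 + 2 × 1798 = 5396 frames.
Within the current minute: 28 × 30 + 20 − 2 = 858 (labels ;00/;01 skipped at this minute). Total = 71928 + 5396 + 858 = 78182.

78182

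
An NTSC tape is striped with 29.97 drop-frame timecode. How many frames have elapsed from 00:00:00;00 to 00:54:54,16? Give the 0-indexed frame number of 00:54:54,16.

Complete 10-minute blocks: 5, each 17982 frames → 89910.
Remaining 4 whole minutes in the current block: 1800 + 3 × 1798 = 7194 frames.
Within the current minute: 54 × 30 + 16 − 2 = 1634 (labels ;00/;01 skipped at this minute). Total = 89910 + 7194 + 1634 = 98738.

98738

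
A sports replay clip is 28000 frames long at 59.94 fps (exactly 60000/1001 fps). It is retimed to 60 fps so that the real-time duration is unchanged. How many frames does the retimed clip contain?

28028 frames

Target frames = source frames × (target rate / source rate) = 28000 × (60)/(60000/1001) = 28000 × 1001/1000 = 28028.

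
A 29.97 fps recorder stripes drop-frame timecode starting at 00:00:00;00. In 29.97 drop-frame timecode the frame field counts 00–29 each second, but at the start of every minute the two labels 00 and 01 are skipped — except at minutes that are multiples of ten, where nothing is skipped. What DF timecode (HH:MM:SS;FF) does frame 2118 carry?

Ten DF minutes hold 17982 frames, so frame 2118 lies in block 0 (frames 0–17981) with 2118 frames into that block.
The block's first minute is 1800 frames and the rest 1798 each; 2118 frames reaches minute 1, so 0 × 18 + 1 × 2 = 2 labels have been skipped so far.
Adding those back, label number 2118 + 2 = 2120 at 30 labels/s is 70 s + 20 f = 0 h 1 min 10 s frame 20, i.e. 00:01:10;20.

00:01:10;20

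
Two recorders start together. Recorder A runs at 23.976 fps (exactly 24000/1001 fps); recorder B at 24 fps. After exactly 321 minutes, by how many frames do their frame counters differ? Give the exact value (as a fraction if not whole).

321 min = 19260 s.
A emits 24000/1001 × 19260 = 462240000/1001 frames; B emits 24 × 19260 = 462240.
Difference = 462240/1001 frames (≈ 461.7782); B is ahead of A.

462240/1001 frames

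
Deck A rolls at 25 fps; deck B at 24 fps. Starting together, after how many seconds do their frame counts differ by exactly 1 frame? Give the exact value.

1 seconds

The gap grows by |24 − 25| = 1 frame per second.
Time for a 1-frame gap: 1 ÷ (1) = 1 s.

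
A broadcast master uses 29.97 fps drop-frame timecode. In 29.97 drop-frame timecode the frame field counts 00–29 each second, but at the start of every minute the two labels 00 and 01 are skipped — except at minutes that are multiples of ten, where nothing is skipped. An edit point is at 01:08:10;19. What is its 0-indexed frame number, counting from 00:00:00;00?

122595

As if non-drop at 30 labels/s: (1 × 3600 + 8 × 60 + 10) × 30 + 19 = 122719.
Minute boundaries passed: 68; those not divisible by 10: 68 − 6 = 62; dropped labels = 2 × 62 = 124.
Actual frame index = 122719 − 124 = 122595.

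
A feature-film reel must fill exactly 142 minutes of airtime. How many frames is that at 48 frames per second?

408960 frames

142 min = 8520 s.
Frames = 8520 × 48 = 408960.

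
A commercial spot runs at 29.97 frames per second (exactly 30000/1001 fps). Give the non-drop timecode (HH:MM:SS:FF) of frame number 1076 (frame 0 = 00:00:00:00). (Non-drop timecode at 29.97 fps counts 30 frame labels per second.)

00:00:35:26

1076 ÷ 30 = 35 full seconds, remainder 26 frames.
35 s = 0 h 0 min 35 s.
Timecode: 00:00:35:26.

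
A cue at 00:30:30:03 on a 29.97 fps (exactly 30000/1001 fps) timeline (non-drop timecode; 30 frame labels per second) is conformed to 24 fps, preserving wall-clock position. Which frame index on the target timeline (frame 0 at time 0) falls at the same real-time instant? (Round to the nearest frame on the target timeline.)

Source frame index: (0×3600 + 30×60 + 30) × 30 + 3 = 54903.
Real time: 54903 / (30000/1001) = 18319301/10000 s.
Target frame: (18319301/10000) × (24) = 54957903/1250 ≈ 43966.322 → 43966.

frame 43966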